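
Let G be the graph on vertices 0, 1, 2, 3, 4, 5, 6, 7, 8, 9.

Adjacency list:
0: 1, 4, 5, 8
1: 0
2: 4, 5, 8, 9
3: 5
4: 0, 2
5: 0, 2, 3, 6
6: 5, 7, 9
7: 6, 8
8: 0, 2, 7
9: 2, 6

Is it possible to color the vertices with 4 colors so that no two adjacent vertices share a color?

The chromatic number is 3. The cycle 6-5-0-8-7-6 has odd length 5, so it cannot be 2-colored; at least 3 colors are needed.
3 colors suffice: color red → {0, 2, 3, 6}; color blue → {1, 4, 5, 8, 9}; color green → {7}.
Since 4 ≥ 3, a proper 4-coloring certainly exists.

Yes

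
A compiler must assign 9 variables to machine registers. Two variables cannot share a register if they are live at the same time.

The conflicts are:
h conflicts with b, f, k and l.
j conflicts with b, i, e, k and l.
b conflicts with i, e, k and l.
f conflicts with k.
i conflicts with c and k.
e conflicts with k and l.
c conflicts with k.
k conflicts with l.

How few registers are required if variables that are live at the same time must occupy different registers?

j, b, e, k, l are mutually in conflict, so at least 5 registers are needed.
5 registers suffice: register 1 → {k}; register 2 → {b, f, c}; register 3 → {h, j}; register 4 → {i, l}; register 5 → {e}. Each listed conflict is separated.

5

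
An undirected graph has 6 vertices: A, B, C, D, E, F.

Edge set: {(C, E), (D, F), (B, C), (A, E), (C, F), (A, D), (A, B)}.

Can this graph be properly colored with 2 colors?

The cycle C-B-A-D-F-C has odd length 5, so it cannot be 2-colored; at least 3 colors are needed.
So 2 colors are not enough.

No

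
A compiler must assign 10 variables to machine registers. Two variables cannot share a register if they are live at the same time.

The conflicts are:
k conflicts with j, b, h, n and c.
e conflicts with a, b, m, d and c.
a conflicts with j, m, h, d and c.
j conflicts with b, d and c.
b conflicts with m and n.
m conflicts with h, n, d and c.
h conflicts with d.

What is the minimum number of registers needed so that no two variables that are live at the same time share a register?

4

e, a, m, d all conflict with each other, so at least 4 registers are needed.
4 registers suffice: k=2, e=3, a=2, j=1, b=4, m=1, h=3, n=3, d=4, c=4. Every pair that conflicts lands in different registers.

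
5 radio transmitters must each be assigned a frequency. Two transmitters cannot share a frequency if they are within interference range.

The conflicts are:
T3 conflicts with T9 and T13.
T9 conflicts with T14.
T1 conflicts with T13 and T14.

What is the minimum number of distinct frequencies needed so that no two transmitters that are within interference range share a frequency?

The cycle T14-T1-T13-T3-T9-T14 has odd length 5, so it cannot be 2-colored; at least 3 frequencies are needed.
3 frequencies suffice: frequency 1 → {T13, T14}; frequency 2 → {T3, T1}; frequency 3 → {T9}. No two conflicting transmitters share a frequency.

3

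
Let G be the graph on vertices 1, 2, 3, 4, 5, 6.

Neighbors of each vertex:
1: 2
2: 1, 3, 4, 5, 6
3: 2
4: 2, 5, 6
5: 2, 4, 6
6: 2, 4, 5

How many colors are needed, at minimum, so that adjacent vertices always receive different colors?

2, 4, 5, 6 form a clique, so at least 4 colors are needed.
4 colors suffice: color red → {2}; color blue → {1, 3, 5}; color green → {6}; color yellow → {4}. Every edge joins two different colors.

4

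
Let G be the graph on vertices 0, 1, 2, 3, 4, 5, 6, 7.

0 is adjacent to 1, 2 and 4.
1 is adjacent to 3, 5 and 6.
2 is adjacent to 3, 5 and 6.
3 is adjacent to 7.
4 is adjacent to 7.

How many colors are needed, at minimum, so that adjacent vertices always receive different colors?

3

The cycle 4-7-3-2-0-4 has odd length 5, so it cannot be 2-colored; at least 3 colors are needed.
3 colors suffice: color red → {1, 2, 7}; color blue → {0, 3, 5, 6}; color green → {4}. Every edge joins two different colors.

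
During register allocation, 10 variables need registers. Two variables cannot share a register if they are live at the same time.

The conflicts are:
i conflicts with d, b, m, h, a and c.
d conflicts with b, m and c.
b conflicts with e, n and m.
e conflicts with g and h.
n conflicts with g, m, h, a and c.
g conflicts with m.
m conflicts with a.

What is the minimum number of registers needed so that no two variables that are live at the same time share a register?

4

i, d, b, m pairwise conflict, so at least 4 registers are needed.
4 registers suffice: register 1 → {i, e, n}; register 2 → {m, h, c}; register 3 → {b, g, a}; register 4 → {d}. No two conflicting variables share a register.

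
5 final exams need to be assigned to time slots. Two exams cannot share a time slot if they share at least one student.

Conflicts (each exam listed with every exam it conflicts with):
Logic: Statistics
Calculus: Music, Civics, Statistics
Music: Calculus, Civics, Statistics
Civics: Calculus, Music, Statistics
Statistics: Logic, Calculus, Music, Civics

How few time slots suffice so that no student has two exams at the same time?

4

Calculus, Music, Civics, Statistics all conflict with each other, so at least 4 time slots are needed.
Using 4 time slots: Logic=2, Calculus=2, Music=3, Civics=4, Statistics=1. No two conflicting exams share a time slot.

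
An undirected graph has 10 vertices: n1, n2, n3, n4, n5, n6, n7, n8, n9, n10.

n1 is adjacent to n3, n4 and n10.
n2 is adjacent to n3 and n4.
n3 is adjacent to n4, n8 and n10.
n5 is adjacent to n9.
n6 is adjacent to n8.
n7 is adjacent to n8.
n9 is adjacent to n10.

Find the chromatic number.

n2, n3, n4 are pairwise adjacent, so at least 3 colors are needed.
3 colors suffice: n1=3, n2=3, n3=1, n4=2, n5=2, n6=1, n7=1, n8=2, n9=1, n10=2. Each edge has distinct colors on its endpoints.

3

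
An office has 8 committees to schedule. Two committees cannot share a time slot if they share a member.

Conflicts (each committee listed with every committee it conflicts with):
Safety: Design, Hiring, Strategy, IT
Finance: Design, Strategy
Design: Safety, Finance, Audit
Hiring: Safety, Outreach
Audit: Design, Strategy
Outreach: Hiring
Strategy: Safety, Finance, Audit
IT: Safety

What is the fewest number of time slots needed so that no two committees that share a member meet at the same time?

Finance and Strategy conflict, so at least 2 time slots are needed.
2 time slots suffice: time slot 1 → {Safety, Finance, Audit, Outreach}; time slot 2 → {Design, Hiring, Strategy, IT}. Each listed conflict is separated.

2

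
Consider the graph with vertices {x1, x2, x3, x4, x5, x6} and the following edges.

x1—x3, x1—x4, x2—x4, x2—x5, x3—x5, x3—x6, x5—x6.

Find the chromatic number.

x3, x5, x6 form a triangle, so at least 3 colors are needed.
3 colors suffice: color 1 → {x1, x5}; color 2 → {x3, x4}; color 3 → {x2, x6}. No two adjacent vertices share a color.

3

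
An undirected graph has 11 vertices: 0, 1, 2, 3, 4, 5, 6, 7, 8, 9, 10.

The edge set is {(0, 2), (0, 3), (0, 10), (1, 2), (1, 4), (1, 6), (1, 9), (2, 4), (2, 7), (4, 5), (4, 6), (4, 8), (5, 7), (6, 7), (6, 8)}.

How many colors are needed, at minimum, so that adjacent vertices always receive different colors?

3

1, 2, 4 are pairwise adjacent, so at least 3 colors are needed.
One proper 3-coloring: 0=a, 1=b, 2=c, 3=b, 4=a, 5=b, 6=c, 7=a, 8=b, 9=a, 10=b. Every edge joins two different colors.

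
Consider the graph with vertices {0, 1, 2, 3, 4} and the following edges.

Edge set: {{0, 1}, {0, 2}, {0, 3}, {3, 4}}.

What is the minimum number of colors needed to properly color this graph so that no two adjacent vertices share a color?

2

0 and 2 are adjacent, so at least 2 colors are needed.
2 colors suffice: 0=red, 1=blue, 2=blue, 3=blue, 4=red. Every edge joins two different colors.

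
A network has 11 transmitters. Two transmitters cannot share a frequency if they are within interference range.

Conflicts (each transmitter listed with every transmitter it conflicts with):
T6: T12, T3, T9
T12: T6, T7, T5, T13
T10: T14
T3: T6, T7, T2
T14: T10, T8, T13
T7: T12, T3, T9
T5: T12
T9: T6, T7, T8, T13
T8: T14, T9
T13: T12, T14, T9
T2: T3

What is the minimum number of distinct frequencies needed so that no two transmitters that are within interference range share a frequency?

2

T12 and T5 conflict, so at least 2 frequencies are needed.
2 frequencies suffice: frequency 1 → {T12, T3, T14, T9}; frequency 2 → {T6, T10, T7, T5, T8, T13, T2}. Every pair that conflicts lands in different frequencies.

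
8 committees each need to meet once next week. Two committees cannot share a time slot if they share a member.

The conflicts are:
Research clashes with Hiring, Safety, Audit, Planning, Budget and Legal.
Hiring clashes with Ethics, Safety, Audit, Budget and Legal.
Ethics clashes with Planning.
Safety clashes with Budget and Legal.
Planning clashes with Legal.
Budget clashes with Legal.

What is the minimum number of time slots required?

5

Research, Hiring, Safety, Budget, Legal all conflict with each other, so at least 5 time slots are needed.
5 time slots suffice: time slot 1 → {Hiring, Planning}; time slot 2 → {Research, Ethics}; time slot 3 → {Audit, Legal}; time slot 4 → {Budget}; time slot 5 → {Safety}. Each listed conflict is separated.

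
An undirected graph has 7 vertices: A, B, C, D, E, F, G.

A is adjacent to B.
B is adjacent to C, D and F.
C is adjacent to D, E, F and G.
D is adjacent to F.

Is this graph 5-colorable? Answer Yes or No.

The chromatic number is 4. B, C, D, F are pairwise adjacent (a clique of size 4), so at least 4 colors are needed.
4 colors suffice: color red → {A, C}; color blue → {B, E, G}; color green → {D}; color yellow → {F}.
Since 5 ≥ 4, a proper 5-coloring certainly exists.

Yes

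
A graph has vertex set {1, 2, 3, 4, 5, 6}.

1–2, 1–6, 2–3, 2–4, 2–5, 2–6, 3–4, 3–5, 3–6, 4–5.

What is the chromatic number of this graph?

4

2, 3, 4, 5 are mutually adjacent (a clique of size 4), so at least 4 colors are needed.
4 colors suffice: 1=blue, 2=red, 3=blue, 4=yellow, 5=green, 6=green. No two adjacent vertices share a color.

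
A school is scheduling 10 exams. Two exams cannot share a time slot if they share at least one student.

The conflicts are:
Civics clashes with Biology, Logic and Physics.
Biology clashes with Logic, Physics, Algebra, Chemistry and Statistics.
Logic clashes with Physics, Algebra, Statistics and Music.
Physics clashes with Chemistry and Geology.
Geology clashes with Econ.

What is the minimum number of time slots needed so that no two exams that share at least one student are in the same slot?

Civics, Biology, Logic, Physics pairwise conflict, so at least 4 time slots are needed.
A valid assignment using 4 time slots: Civics=4, Biology=1, Logic=2, Physics=3, Algebra=3, Chemistry=2, Statistics=3, Music=1, Geology=1, Econ=2. Each listed conflict is separated.

4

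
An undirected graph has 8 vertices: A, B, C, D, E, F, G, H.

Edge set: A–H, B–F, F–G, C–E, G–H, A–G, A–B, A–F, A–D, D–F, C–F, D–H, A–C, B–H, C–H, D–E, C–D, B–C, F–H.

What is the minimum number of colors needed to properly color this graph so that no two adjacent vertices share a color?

A, C, D, F, H are mutually adjacent (a clique of size 5), so at least 5 colors are needed.
5 colors suffice: color 1 → {A, E}; color 2 → {F}; color 3 → {H}; color 4 → {C, G}; color 5 → {B, D}. Each edge has distinct colors on its endpoints.

5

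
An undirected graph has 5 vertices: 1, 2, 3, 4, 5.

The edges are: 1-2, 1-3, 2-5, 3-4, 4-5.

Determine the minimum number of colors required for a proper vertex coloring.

The cycle 3-4-5-2-1-3 has odd length 5, so it cannot be 2-colored; at least 3 colors are needed.
3 colors suffice: color a → {1, 5}; color b → {2, 4}; color c → {3}. Each edge has distinct colors on its endpoints.

3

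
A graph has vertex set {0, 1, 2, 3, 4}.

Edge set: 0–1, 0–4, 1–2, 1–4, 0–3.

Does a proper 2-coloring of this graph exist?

No

0, 1, 4 are pairwise adjacent, so at least 3 colors are needed.
So 2 colors are not enough.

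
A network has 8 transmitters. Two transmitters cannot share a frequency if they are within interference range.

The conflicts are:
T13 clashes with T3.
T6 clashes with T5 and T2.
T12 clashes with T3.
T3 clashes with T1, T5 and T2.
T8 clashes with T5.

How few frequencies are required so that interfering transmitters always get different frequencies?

T3 and T5 conflict, so at least 2 frequencies are needed.
A valid assignment using 2 frequencies: T13=2, T6=1, T12=2, T3=1, T8=1, T1=2, T5=2, T2=2. Each listed conflict is separated.

2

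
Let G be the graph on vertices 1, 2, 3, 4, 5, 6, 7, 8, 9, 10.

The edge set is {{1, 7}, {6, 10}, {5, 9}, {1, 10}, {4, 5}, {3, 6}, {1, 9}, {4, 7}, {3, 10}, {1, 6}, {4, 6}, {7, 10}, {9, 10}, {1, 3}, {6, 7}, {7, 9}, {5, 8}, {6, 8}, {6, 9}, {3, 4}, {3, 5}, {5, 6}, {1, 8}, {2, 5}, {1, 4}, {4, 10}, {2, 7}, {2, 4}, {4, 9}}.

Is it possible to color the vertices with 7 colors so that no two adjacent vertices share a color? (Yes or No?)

Yes

The chromatic number is 6. 1, 4, 6, 7, 9, 10 form a clique, so at least 6 colors are needed.
6 colors suffice: color a → {4, 8}; color b → {2, 6}; color c → {1, 5}; color d → {3, 9}; color e → {10}; color f → {7}.
Since 7 ≥ 6, a proper 7-coloring certainly exists.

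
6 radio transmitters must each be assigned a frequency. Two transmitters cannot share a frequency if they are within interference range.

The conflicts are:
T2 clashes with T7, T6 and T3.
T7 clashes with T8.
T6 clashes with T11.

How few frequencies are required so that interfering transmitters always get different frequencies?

T2 and T3 conflict, so at least 2 frequencies are needed.
2 frequencies suffice: frequency 1 → {T2, T11, T8}; frequency 2 → {T7, T6, T3}. Each listed conflict is separated.

2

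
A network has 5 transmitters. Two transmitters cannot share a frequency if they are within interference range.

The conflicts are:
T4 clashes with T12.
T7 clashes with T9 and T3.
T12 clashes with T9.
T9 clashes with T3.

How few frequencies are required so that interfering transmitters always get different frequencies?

T7, T9, T3 all conflict with each other, so at least 3 frequencies are needed.
3 frequencies suffice: frequency 1 → {T4, T9}; frequency 2 → {T12, T3}; frequency 3 → {T7}. Each listed conflict is separated.

3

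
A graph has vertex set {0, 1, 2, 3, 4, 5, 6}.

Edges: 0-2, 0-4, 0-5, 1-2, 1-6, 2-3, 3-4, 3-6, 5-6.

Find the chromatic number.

3

The cycle 5-6-1-2-0-5 has odd length 5, so it cannot be 2-colored; at least 3 colors are needed.
3 colors suffice: color a → {0, 6}; color b → {1, 3, 5}; color c → {2, 4}. No two adjacent vertices share a color.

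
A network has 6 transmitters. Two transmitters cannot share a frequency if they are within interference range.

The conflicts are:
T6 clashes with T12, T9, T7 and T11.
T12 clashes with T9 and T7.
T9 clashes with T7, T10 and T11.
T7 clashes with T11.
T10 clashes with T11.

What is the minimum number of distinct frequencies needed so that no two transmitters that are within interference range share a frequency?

4

T6, T12, T9, T7 all conflict with each other, so at least 4 frequencies are needed.
Using 4 frequencies: T6=2, T12=3, T9=1, T7=4, T10=2, T11=3. No two conflicting transmitters share a frequency.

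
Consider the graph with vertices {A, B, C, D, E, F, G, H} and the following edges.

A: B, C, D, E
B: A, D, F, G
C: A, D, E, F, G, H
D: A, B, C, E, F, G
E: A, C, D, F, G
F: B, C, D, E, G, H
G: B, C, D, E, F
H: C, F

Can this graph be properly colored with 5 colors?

The chromatic number is 5. C, D, E, F, G form a clique, so at least 5 colors are needed.
5 colors suffice: color red → {A, F}; color blue → {B, C}; color green → {D, H}; color yellow → {E}; color purple → {G}.
That is already a proper 5-coloring.

Yes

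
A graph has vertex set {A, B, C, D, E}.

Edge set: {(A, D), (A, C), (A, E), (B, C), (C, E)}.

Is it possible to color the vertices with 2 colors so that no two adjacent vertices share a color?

A, C, E form a triangle, so at least 3 colors are needed.
So 2 colors are not enough.

No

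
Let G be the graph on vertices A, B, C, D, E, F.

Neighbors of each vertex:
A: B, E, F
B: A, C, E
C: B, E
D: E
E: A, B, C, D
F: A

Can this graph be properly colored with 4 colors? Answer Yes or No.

Yes

The chromatic number is 3. B, C, E form a triangle, so at least 3 colors are needed.
A valid assignment using 3 colors: A=green, B=blue, C=green, D=blue, E=red, F=red.
Since 4 ≥ 3, a proper 4-coloring certainly exists.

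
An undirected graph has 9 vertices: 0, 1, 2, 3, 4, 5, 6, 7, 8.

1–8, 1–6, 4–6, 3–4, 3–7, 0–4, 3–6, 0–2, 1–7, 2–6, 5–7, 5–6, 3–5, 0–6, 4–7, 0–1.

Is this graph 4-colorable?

The chromatic number is 3. 0, 1, 6 are mutually adjacent, so at least 3 colors are needed.
One proper 3-coloring: 0=green, 1=blue, 2=blue, 3=green, 4=blue, 5=blue, 6=red, 7=red, 8=red.
Since 4 ≥ 3, a proper 4-coloring certainly exists.

Yes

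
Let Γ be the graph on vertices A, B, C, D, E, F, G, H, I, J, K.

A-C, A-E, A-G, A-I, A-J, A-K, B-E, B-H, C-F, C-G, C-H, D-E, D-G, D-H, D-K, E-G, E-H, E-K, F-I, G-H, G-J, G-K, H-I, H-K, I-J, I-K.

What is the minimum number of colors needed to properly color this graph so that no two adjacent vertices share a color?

5

D, E, G, H, K are mutually adjacent (a clique of size 5), so at least 5 colors are needed.
5 colors suffice: color 1 → {A, F, H}; color 2 → {B, G, I}; color 3 → {C, J, K}; color 4 → {E}; color 5 → {D}. No two adjacent vertices share a color.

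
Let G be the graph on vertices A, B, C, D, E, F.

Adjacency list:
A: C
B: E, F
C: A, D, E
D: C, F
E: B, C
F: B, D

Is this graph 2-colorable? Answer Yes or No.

The cycle C-E-B-F-D-C has odd length 5, so it cannot be 2-colored; at least 3 colors are needed.
So 2 colors are not enough.

No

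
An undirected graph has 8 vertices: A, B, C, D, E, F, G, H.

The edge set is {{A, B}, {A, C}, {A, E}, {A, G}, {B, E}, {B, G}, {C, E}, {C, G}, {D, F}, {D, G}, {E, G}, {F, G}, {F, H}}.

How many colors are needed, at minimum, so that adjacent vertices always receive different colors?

4

A, C, E, G form a clique, so at least 4 colors are needed.
4 colors suffice: color red → {G, H}; color blue → {E, F}; color green → {A, D}; color yellow → {B, C}. Every edge joins two different colors.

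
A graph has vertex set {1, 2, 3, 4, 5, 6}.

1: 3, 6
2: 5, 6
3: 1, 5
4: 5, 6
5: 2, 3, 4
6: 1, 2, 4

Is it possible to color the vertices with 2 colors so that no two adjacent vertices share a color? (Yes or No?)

No

The cycle 3-5-4-6-1-3 has odd length 5, so it cannot be 2-colored; at least 3 colors are needed.
So 2 colors are not enough.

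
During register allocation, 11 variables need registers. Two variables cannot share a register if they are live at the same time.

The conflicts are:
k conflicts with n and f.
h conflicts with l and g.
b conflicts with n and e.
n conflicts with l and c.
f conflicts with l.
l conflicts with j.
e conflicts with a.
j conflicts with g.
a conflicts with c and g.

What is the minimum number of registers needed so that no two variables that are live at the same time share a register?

3

The cycle a-e-b-n-c-a has odd length 5, so it cannot be 2-colored; at least 3 registers are needed.
A valid assignment using 3 registers: k=1, h=2, b=1, n=2, f=2, l=1, e=3, j=2, a=2, c=1, g=1. Every pair that conflicts lands in different registers.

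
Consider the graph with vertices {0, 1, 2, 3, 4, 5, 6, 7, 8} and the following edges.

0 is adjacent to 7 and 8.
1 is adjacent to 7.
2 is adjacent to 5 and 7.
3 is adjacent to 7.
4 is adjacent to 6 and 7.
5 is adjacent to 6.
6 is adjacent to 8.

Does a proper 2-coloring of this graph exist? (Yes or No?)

No

The cycle 5-2-7-4-6-5 has odd length 5, so it cannot be 2-colored; at least 3 colors are needed.
So 2 colors are not enough.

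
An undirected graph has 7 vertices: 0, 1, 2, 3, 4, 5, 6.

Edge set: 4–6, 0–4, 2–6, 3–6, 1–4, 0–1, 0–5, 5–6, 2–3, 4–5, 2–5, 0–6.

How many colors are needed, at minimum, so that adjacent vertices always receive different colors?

4

0, 4, 5, 6 are pairwise adjacent (a clique of size 4), so at least 4 colors are needed.
4 colors suffice: color a → {1, 6}; color b → {2, 4}; color c → {0, 3}; color d → {5}. Every edge joins two different colors.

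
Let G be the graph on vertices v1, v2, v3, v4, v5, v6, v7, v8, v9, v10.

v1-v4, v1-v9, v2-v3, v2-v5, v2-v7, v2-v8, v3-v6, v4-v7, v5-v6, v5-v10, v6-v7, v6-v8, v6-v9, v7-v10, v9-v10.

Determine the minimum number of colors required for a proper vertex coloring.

3

The cycle v1-v9-v6-v7-v4-v1 has odd length 5, so it cannot be 2-colored; at least 3 colors are needed.
3 colors suffice: color R → {v2, v4, v6, v10}; color B → {v3, v5, v7, v8, v9}; color G → {v1}. Each edge has distinct colors on its endpoints.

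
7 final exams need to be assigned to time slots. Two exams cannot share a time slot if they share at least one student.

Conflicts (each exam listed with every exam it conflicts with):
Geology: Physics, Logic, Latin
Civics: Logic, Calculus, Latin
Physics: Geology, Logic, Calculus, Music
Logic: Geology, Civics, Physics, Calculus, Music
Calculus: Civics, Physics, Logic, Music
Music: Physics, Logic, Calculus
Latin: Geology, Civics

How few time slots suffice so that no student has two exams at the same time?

Physics, Logic, Calculus, Music all conflict with each other, so at least 4 time slots are needed.
A valid assignment using 4 time slots: Geology=2, Civics=3, Physics=3, Logic=1, Calculus=2, Music=4, Latin=1. Each listed conflict is separated.

4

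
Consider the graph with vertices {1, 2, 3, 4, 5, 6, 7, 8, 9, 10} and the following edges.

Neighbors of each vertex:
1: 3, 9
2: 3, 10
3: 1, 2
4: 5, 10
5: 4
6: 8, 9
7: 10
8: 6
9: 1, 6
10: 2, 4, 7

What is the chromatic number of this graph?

2

2 and 10 are adjacent, so at least 2 colors are needed.
2 colors suffice: color a → {3, 5, 8, 9, 10}; color b → {1, 2, 4, 6, 7}. Every edge joins two different colors.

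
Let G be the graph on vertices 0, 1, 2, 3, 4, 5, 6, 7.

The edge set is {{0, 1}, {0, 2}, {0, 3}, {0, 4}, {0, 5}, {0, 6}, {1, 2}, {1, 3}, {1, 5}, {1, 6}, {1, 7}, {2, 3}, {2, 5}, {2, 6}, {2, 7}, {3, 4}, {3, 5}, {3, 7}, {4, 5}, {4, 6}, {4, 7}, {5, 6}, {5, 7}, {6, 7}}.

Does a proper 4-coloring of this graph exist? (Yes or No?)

No

1, 2, 5, 6, 7 are pairwise adjacent (a clique of size 5), so at least 5 colors are needed.
So 4 colors are not enough.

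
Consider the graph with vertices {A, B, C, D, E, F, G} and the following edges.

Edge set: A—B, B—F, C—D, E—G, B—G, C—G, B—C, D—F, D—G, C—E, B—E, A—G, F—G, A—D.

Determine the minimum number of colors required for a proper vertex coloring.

4

B, C, E, G form a clique, so at least 4 colors are needed.
A valid assignment using 4 colors: A=green, B=blue, C=green, D=blue, E=yellow, F=green, G=red. Each edge has distinct colors on its endpoints.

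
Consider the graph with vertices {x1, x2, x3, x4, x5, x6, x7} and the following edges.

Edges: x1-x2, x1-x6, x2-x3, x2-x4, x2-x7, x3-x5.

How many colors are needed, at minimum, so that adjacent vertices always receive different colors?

x1 and x2 are adjacent, so at least 2 colors are needed.
A valid assignment using 2 colors: x1=2, x2=1, x3=2, x4=2, x5=1, x6=1, x7=2. Each edge has distinct colors on its endpoints.

2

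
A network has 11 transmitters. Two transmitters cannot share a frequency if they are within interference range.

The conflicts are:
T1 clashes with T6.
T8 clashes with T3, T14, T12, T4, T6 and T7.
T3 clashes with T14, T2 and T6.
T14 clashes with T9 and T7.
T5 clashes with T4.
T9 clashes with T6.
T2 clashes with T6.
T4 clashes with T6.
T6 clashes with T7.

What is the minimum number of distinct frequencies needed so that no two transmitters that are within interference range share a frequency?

T3, T2, T6 pairwise conflict, so at least 3 frequencies are needed.
3 frequencies suffice: frequency 1 → {T14, T5, T12, T6}; frequency 2 → {T1, T8, T9, T2}; frequency 3 → {T3, T4, T7}. No two conflicting transmitters share a frequency.

3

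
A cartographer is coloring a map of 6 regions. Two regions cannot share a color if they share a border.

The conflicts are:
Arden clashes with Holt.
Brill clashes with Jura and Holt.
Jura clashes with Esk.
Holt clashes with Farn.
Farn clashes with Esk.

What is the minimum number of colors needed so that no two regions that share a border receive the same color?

3

The cycle Jura-Esk-Farn-Holt-Brill-Jura has odd length 5, so it cannot be 2-colored; at least 3 colors are needed.
3 colors suffice: color 1 → {Holt, Esk}; color 2 → {Arden, Brill, Farn}; color 3 → {Jura}. Every pair that conflicts lands in different colors.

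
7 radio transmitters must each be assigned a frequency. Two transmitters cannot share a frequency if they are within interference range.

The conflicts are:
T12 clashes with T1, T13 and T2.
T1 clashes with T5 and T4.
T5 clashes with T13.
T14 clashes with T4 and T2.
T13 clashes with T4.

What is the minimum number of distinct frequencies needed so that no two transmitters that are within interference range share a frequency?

The cycle T12-T13-T4-T14-T2-T12 has odd length 5, so it cannot be 2-colored; at least 3 frequencies are needed.
A valid assignment using 3 frequencies: T12=1, T1=2, T5=1, T14=2, T13=2, T4=1, T2=3. No two conflicting transmitters share a frequency.

3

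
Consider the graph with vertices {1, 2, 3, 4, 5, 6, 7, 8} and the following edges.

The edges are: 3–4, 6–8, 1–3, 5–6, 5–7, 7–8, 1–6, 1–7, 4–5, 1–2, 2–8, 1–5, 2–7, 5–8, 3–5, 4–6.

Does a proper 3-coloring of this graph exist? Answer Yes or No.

Yes

The chromatic number is 3. 3, 4, 5 are pairwise adjacent, so at least 3 colors are needed.
A valid assignment using 3 colors: 1=b, 2=a, 3=c, 4=b, 5=a, 6=c, 7=c, 8=b.
That is already a proper 3-coloring.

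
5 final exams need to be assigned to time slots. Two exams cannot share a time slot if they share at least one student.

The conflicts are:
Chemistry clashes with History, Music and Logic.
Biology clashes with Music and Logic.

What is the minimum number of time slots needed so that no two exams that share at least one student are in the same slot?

Chemistry and Music conflict, so at least 2 time slots are needed.
2 time slots suffice: Chemistry=1, Biology=1, History=2, Music=2, Logic=2. No two conflicting exams share a time slot.

2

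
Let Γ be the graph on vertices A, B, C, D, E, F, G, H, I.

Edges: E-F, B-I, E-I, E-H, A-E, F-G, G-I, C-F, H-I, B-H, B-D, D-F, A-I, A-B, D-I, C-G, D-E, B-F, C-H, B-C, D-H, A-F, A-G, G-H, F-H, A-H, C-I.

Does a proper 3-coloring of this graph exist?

No

A, G, H, I are mutually adjacent (a clique of size 4), so at least 4 colors are needed.
So 3 colors are not enough.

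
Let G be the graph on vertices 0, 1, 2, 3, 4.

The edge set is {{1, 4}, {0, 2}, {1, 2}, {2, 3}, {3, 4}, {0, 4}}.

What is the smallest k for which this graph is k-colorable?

2 and 3 are adjacent, so at least 2 colors are needed.
A valid assignment using 2 colors: 0=blue, 1=blue, 2=red, 3=blue, 4=red. Every edge joins two different colors.

2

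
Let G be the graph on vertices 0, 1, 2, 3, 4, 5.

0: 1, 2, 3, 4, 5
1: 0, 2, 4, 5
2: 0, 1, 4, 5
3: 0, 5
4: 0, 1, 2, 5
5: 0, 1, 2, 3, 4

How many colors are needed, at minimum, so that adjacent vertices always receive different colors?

5

0, 1, 2, 4, 5 are mutually adjacent (a clique of size 5), so at least 5 colors are needed.
5 colors suffice: 0=b, 1=e, 2=c, 3=c, 4=d, 5=a. Every edge joins two different colors.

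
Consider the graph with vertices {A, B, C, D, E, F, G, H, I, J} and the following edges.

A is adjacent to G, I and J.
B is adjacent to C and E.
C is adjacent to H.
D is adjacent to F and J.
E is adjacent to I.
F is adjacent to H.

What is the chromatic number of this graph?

The cycle D-J-A-I-E-B-C-H-F-D has odd length 9, so it cannot be 2-colored; at least 3 colors are needed.
3 colors suffice: color 1 → {A, C, E, F}; color 2 → {B, G, H, I, J}; color 3 → {D}. Each edge has distinct colors on its endpoints.

3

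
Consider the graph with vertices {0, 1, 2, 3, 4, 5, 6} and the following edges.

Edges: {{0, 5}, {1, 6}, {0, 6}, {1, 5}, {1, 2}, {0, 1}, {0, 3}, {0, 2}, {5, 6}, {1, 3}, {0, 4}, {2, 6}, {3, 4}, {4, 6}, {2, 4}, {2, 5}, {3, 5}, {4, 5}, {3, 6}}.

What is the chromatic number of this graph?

0, 1, 2, 5, 6 form a clique, so at least 5 colors are needed.
5 colors suffice: 0=blue, 1=yellow, 2=purple, 3=purple, 4=yellow, 5=green, 6=red. Every edge joins two different colors.

5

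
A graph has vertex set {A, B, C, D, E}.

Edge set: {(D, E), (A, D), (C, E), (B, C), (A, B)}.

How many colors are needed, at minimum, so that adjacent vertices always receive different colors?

The cycle C-E-D-A-B-C has odd length 5, so it cannot be 2-colored; at least 3 colors are needed.
3 colors suffice: A=2, B=1, C=3, D=1, E=2. Every edge joins two different colors.

3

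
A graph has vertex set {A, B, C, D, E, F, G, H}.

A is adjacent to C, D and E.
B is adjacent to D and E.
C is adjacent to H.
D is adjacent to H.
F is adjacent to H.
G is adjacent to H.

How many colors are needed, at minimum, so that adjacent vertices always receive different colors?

2

D and H are adjacent, so at least 2 colors are needed.
One proper 2-coloring: A=1, B=1, C=2, D=2, E=2, F=2, G=2, H=1. Each edge has distinct colors on its endpoints.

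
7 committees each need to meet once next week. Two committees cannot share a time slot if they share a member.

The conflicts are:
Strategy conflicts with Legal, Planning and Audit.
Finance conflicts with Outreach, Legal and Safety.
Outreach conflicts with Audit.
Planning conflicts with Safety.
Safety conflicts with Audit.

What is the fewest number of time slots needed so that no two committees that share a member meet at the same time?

3

The cycle Safety-Planning-Strategy-Legal-Finance-Safety has odd length 5, so it cannot be 2-colored; at least 3 time slots are needed.
A valid assignment using 3 time slots: Strategy=1, Finance=1, Outreach=2, Legal=2, Planning=3, Safety=2, Audit=3. Each listed conflict is separated.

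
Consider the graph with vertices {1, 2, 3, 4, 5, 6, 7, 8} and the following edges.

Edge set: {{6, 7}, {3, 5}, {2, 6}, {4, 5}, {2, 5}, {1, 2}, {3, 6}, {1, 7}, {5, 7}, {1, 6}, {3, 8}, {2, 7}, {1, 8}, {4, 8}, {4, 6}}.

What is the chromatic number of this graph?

1, 2, 6, 7 are mutually adjacent (a clique of size 4), so at least 4 colors are needed.
A valid assignment using 4 colors: 1=green, 2=blue, 3=blue, 4=blue, 5=red, 6=red, 7=yellow, 8=red. No two adjacent vertices share a color.

4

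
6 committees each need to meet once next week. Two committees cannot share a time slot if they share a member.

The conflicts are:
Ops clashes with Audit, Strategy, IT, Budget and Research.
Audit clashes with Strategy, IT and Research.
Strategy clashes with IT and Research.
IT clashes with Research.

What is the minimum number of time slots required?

Ops, Audit, Strategy, IT, Research pairwise conflict, so at least 5 time slots are needed.
5 time slots suffice: Ops=1, Audit=3, Strategy=5, IT=4, Budget=2, Research=2. Each listed conflict is separated.

5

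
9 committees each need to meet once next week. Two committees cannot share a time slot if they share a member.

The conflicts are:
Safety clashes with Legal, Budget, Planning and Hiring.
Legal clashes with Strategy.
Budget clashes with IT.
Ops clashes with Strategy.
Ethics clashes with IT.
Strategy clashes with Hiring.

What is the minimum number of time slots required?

Safety and Legal conflict, so at least 2 time slots are needed.
2 time slots suffice: time slot 1 → {Safety, Strategy, IT}; time slot 2 → {Legal, Budget, Ops, Planning, Ethics, Hiring}. Every pair that conflicts lands in different time slots.

2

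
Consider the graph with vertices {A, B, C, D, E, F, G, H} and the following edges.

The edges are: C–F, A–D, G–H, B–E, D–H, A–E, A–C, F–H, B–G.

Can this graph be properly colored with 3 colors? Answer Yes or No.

Yes

The chromatic number is 3. The cycle H-F-C-A-D-H has odd length 5, so it cannot be 2-colored; at least 3 colors are needed.
3 colors suffice: color 1 → {A, B, H}; color 2 → {C, D, E, G}; color 3 → {F}.
That is already a proper 3-coloring.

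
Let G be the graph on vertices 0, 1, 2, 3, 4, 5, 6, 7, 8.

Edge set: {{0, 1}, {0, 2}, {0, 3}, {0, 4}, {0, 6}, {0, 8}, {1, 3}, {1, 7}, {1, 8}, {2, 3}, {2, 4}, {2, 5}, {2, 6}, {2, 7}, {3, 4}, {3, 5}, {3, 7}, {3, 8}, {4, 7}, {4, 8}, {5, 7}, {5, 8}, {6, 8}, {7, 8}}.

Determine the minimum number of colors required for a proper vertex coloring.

4

2, 3, 4, 7 form a clique, so at least 4 colors are needed.
4 colors suffice: color red → {3, 6}; color blue → {2, 8}; color green → {0, 7}; color yellow → {1, 4, 5}. Each edge has distinct colors on its endpoints.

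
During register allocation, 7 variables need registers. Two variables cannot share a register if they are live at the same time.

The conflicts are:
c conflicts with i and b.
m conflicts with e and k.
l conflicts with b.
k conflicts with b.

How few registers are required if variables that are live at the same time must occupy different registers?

2

m and k conflict, so at least 2 registers are needed.
2 registers suffice: c=2, m=1, l=2, e=2, k=2, i=1, b=1. Each listed conflict is separated.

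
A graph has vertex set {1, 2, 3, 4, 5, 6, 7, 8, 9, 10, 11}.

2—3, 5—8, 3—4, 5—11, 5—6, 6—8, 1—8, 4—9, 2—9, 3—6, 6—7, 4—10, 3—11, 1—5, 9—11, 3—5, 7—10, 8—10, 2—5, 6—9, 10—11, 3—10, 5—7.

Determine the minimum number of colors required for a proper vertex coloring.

1, 5, 8 form a triangle, so at least 3 colors are needed.
3 colors suffice: 1=green, 2=green, 3=blue, 4=green, 5=red, 6=green, 7=blue, 8=blue, 9=red, 10=red, 11=green. Every edge joins two different colors.

3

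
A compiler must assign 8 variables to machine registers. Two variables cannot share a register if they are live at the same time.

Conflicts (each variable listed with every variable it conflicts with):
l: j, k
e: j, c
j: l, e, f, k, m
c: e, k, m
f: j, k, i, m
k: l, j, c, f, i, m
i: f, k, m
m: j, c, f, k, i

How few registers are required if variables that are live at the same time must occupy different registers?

4

j, f, k, m are mutually in conflict, so at least 4 registers are needed.
4 registers suffice: register 1 → {e, k}; register 2 → {l, m}; register 3 → {j, c, i}; register 4 → {f}. Every pair that conflicts lands in different registers.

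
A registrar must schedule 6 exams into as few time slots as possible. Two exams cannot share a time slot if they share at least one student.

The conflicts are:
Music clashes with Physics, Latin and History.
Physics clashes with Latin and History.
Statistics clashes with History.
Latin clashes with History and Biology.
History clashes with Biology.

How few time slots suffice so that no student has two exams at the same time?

Music, Physics, Latin, History pairwise conflict, so at least 4 time slots are needed.
Using 4 time slots: Music=4, Physics=3, Statistics=2, Latin=2, History=1, Biology=3. Each listed conflict is separated.

4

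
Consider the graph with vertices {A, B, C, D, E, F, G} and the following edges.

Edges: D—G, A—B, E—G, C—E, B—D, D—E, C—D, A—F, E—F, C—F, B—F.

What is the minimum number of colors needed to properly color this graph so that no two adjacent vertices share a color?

C, E, F form a triangle, so at least 3 colors are needed.
3 colors suffice: color red → {D, F}; color blue → {B, E}; color green → {A, C, G}. No two adjacent vertices share a color.

3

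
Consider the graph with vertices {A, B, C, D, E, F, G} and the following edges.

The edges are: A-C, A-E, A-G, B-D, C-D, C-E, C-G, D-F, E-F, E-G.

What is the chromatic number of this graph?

4

A, C, E, G are mutually adjacent (a clique of size 4), so at least 4 colors are needed.
A valid assignment using 4 colors: A=4, B=2, C=2, D=1, E=1, F=2, G=3. Each edge has distinct colors on its endpoints.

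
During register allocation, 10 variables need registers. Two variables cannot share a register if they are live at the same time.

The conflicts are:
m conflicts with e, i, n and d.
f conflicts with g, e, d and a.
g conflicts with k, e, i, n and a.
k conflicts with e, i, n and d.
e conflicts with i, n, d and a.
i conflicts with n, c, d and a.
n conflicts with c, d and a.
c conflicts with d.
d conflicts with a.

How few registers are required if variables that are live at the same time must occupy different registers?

m, e, i, n, d pairwise conflict, so at least 5 registers are needed.
5 registers suffice: register 1 → {g, d}; register 2 → {e, c}; register 3 → {f, n}; register 4 → {i}; register 5 → {m, k, a}. No two conflicting variables share a register.

5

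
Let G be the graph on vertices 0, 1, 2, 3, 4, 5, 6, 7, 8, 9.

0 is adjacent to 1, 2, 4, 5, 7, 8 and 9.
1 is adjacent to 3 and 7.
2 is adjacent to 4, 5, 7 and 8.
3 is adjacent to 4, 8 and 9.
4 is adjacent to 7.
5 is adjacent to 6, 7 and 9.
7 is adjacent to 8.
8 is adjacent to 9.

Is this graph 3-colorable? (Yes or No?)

0, 2, 7, 8 form a clique, so at least 4 colors are needed.
So 3 colors are not enough.

No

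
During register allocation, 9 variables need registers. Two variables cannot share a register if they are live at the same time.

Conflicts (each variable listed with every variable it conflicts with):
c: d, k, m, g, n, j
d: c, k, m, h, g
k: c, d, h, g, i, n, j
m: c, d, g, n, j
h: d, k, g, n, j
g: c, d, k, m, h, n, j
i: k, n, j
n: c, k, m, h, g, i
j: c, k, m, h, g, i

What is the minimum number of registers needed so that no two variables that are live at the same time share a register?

c, d, m, g all conflict with each other, so at least 4 registers are needed.
Using 4 registers: c=3, d=4, k=1, m=1, h=3, g=2, i=2, n=4, j=4. No two conflicting variables share a register.

4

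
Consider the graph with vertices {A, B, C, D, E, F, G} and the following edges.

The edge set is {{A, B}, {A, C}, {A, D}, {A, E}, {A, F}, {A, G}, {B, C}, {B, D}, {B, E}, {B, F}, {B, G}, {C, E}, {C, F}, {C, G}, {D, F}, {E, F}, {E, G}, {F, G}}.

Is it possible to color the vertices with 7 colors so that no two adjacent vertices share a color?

The chromatic number is 6. A, B, C, E, F, G are mutually adjacent (a clique of size 6), so at least 6 colors are needed.
6 colors suffice: color 1 → {A}; color 2 → {B}; color 3 → {F}; color 4 → {C, D}; color 5 → {G}; color 6 → {E}.
Since 7 ≥ 6, a proper 7-coloring certainly exists.

Yes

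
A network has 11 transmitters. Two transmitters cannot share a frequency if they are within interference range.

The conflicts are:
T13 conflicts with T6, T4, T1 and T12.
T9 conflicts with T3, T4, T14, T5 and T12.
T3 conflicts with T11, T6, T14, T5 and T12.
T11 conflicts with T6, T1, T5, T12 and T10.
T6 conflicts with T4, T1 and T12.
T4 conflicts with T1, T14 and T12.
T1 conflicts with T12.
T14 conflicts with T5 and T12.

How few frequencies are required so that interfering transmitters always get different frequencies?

T13, T6, T4, T1, T12 pairwise conflict, so at least 5 frequencies are needed.
Using 5 frequencies: T13=5, T9=3, T3=4, T11=2, T6=3, T4=2, T1=4, T14=5, T5=1, T12=1, T10=1. Every pair that conflicts lands in different frequencies.

5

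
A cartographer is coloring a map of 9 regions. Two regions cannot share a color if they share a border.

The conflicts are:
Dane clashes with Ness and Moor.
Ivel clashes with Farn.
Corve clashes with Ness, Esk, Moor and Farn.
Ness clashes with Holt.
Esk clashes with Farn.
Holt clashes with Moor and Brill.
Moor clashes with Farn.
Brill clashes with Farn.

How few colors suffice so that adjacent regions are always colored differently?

Corve, Esk, Farn pairwise conflict, so at least 3 colors are needed.
3 colors suffice: color 1 → {Dane, Holt, Farn}; color 2 → {Ivel, Ness, Esk, Moor, Brill}; color 3 → {Corve}. No two conflicting regions share a color.

3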